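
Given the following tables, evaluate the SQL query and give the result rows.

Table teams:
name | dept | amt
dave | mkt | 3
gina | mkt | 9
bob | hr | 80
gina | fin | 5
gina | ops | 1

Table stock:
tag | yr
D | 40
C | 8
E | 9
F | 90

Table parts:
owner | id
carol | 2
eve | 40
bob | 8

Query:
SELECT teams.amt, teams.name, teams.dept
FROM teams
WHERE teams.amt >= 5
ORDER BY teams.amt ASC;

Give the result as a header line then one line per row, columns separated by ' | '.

After WHERE (3 rows):
teams.name | teams.dept | teams.amt
gina | mkt | 9
bob | hr | 80
gina | fin | 5
After SELECT (3 rows):
teams.amt | teams.name | teams.dept
9 | gina | mkt
80 | bob | hr
5 | gina | fin
After ORDER BY (3 rows):
teams.amt | teams.name | teams.dept
5 | gina | fin
9 | gina | mkt
80 | bob | hr

== RESULT ==
teams.amt | teams.name | teams.dept
5 | gina | fin
9 | gina | mkt
80 | bob | hr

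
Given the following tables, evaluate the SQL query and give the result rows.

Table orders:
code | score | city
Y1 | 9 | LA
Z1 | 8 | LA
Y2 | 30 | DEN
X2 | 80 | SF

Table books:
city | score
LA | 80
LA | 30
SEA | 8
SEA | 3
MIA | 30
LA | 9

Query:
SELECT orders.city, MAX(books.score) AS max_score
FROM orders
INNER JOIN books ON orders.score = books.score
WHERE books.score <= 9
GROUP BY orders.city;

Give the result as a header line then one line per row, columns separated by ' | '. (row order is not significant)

After JOIN books (5 rows):
orders.code | orders.score | orders.city | books.city | books.score
Y1 | 9 | LA | LA | 9
Z1 | 8 | LA | SEA | 8
Y2 | 30 | DEN | LA | 30
Y2 | 30 | DEN | MIA | 30
X2 | 80 | SF | LA | 80
After WHERE (2 rows):
orders.code | orders.score | orders.city | books.city | books.score
Y1 | 9 | LA | LA | 9
Z1 | 8 | LA | SEA | 8
After GROUP BY (1 rows):
orders.city | max_score
LA | 9

== RESULT ==
orders.city | max_score
LA | 9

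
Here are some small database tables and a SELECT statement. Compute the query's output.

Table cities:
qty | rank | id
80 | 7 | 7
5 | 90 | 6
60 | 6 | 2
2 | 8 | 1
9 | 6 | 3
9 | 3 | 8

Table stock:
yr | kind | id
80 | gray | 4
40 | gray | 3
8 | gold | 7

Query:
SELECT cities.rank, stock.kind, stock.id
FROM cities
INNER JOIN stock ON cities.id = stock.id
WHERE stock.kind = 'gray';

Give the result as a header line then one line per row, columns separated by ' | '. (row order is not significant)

== RESULT ==
cities.rank | stock.kind | stock.id
6 | gray | 3

Derivation:
After JOIN stock (2 rows):
cities.qty | cities.rank | cities.id | stock.yr | stock.kind | stock.id
80 | 7 | 7 | 8 | gold | 7
9 | 6 | 3 | 40 | gray | 3
After WHERE (1 rows):
cities.qty | cities.rank | cities.id | stock.yr | stock.kind | stock.id
9 | 6 | 3 | 40 | gray | 3
After SELECT (1 rows):
cities.rank | stock.kind | stock.id
6 | gray | 3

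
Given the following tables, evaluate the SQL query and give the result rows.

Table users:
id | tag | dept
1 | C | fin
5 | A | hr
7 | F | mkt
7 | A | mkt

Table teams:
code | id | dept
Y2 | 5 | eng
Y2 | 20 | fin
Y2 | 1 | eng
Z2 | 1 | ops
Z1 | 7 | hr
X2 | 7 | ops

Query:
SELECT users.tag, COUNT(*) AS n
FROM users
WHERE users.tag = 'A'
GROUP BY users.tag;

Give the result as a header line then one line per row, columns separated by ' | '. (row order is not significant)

== RESULT ==
users.tag | n
A | 2

Derivation:
After WHERE (2 rows):
users.id | users.tag | users.dept
5 | A | hr
7 | A | mkt
After GROUP BY (1 rows):
users.tag | n
A | 2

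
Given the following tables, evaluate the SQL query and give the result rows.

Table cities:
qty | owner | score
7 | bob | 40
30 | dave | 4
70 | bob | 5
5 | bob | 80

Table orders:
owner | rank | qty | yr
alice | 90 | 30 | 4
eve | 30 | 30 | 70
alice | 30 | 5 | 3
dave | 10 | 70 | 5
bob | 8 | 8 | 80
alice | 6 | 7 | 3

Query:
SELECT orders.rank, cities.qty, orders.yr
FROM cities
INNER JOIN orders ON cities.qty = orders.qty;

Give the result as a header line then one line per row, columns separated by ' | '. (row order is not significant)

== RESULT ==
orders.rank | cities.qty | orders.yr
6 | 7 | 3
90 | 30 | 4
30 | 30 | 70
10 | 70 | 5
30 | 5 | 3

Derivation:
After JOIN orders (5 rows):
cities.qty | cities.owner | cities.score | orders.owner | orders.rank | orders.qty | orders.yr
7 | bob | 40 | alice | 6 | 7 | 3
30 | dave | 4 | alice | 90 | 30 | 4
30 | dave | 4 | eve | 30 | 30 | 70
70 | bob | 5 | dave | 10 | 70 | 5
5 | bob | 80 | alice | 30 | 5 | 3
After SELECT (5 rows):
orders.rank | cities.qty | orders.yr
6 | 7 | 3
90 | 30 | 4
30 | 30 | 70
10 | 70 | 5
30 | 5 | 3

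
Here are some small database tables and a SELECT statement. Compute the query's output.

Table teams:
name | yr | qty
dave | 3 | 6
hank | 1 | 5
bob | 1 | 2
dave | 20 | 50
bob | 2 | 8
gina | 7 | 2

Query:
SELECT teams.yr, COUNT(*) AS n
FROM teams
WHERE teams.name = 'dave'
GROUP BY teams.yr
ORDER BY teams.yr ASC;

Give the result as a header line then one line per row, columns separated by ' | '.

After WHERE (2 rows):
teams.name | teams.yr | teams.qty
dave | 3 | 6
dave | 20 | 50
After GROUP BY (2 rows):
teams.yr | n
3 | 1
20 | 1
After ORDER BY (2 rows):
teams.yr | n
3 | 1
20 | 1

== RESULT ==
teams.yr | n
3 | 1
20 | 1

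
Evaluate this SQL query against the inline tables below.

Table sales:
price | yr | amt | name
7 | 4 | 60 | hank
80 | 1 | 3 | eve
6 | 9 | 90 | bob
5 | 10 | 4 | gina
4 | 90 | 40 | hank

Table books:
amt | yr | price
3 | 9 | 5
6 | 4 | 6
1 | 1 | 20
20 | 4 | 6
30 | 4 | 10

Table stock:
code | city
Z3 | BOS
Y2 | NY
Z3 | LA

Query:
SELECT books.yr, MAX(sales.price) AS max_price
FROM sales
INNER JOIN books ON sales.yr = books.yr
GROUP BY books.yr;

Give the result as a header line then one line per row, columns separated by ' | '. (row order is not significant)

== RESULT ==
books.yr | max_price
4 | 7
1 | 80
9 | 6

Derivation:
After JOIN books (5 rows):
sales.price | sales.yr | sales.amt | sales.name | books.amt | books.yr | books.price
7 | 4 | 60 | hank | 6 | 4 | 6
7 | 4 | 60 | hank | 20 | 4 | 6
7 | 4 | 60 | hank | 30 | 4 | 10
80 | 1 | 3 | eve | 1 | 1 | 20
6 | 9 | 90 | bob | 3 | 9 | 5
After GROUP BY (3 rows):
books.yr | max_price
4 | 7
1 | 80
9 | 6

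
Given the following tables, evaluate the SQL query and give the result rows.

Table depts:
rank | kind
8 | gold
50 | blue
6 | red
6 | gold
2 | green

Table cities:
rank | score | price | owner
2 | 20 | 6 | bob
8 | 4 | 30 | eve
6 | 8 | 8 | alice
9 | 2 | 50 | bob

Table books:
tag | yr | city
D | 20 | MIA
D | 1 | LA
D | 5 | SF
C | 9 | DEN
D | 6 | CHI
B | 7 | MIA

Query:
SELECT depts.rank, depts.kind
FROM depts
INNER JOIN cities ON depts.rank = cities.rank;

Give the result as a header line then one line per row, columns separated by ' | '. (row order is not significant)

After JOIN cities (4 rows):
depts.rank | depts.kind | cities.rank | cities.score | cities.price | cities.owner
8 | gold | 8 | 4 | 30 | eve
6 | red | 6 | 8 | 8 | alice
6 | gold | 6 | 8 | 8 | alice
2 | green | 2 | 20 | 6 | bob
After SELECT (4 rows):
depts.rank | depts.kind
8 | gold
6 | red
6 | gold
2 | green

== RESULT ==
depts.rank | depts.kind
8 | gold
6 | red
6 | gold
2 | green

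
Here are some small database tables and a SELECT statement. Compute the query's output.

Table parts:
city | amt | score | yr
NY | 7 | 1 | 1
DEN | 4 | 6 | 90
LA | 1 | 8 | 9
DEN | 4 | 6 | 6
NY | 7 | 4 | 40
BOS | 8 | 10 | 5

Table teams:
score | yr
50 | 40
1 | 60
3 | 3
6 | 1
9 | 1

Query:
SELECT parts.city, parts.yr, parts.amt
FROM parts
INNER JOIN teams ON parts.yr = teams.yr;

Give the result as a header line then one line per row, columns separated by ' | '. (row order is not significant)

After JOIN teams (3 rows):
parts.city | parts.amt | parts.score | parts.yr | teams.score | teams.yr
NY | 7 | 1 | 1 | 6 | 1
NY | 7 | 1 | 1 | 9 | 1
NY | 7 | 4 | 40 | 50 | 40
After SELECT (3 rows):
parts.city | parts.yr | parts.amt
NY | 1 | 7
NY | 1 | 7
NY | 40 | 7

== RESULT ==
parts.city | parts.yr | parts.amt
NY | 1 | 7
NY | 1 | 7
NY | 40 | 7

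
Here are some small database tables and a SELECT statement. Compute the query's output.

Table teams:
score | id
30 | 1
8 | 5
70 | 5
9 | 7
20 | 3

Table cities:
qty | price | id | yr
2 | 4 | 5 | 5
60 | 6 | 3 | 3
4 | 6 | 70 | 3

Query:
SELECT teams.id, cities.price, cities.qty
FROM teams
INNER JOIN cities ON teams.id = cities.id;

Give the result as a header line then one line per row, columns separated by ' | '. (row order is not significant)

After JOIN cities (3 rows):
teams.score | teams.id | cities.qty | cities.price | cities.id | cities.yr
8 | 5 | 2 | 4 | 5 | 5
70 | 5 | 2 | 4 | 5 | 5
20 | 3 | 60 | 6 | 3 | 3
After SELECT (3 rows):
teams.id | cities.price | cities.qty
5 | 4 | 2
5 | 4 | 2
3 | 6 | 60

== RESULT ==
teams.id | cities.price | cities.qty
5 | 4 | 2
5 | 4 | 2
3 | 6 | 60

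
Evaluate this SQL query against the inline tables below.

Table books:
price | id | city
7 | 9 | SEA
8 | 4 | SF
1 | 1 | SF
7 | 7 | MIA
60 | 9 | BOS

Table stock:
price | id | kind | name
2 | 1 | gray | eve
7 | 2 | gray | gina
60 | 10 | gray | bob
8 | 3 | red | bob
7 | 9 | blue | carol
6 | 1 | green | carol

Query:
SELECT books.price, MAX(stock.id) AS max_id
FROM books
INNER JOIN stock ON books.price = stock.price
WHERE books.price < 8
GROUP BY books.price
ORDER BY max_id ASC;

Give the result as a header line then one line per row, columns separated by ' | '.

== RESULT ==
books.price | max_id
7 | 9

Derivation:
After JOIN stock (6 rows):
books.price | books.id | books.city | stock.price | stock.id | stock.kind | stock.name
7 | 9 | SEA | 7 | 2 | gray | gina
7 | 9 | SEA | 7 | 9 | blue | carol
8 | 4 | SF | 8 | 3 | red | bob
7 | 7 | MIA | 7 | 2 | gray | gina
7 | 7 | MIA | 7 | 9 | blue | carol
60 | 9 | BOS | 60 | 10 | gray | bob
After WHERE (4 rows):
books.price | books.id | books.city | stock.price | stock.id | stock.kind | stock.name
7 | 9 | SEA | 7 | 2 | gray | gina
7 | 9 | SEA | 7 | 9 | blue | carol
7 | 7 | MIA | 7 | 2 | gray | gina
7 | 7 | MIA | 7 | 9 | blue | carol
After GROUP BY (1 rows):
books.price | max_id
7 | 9
After ORDER BY (1 rows):
books.price | max_id
7 | 9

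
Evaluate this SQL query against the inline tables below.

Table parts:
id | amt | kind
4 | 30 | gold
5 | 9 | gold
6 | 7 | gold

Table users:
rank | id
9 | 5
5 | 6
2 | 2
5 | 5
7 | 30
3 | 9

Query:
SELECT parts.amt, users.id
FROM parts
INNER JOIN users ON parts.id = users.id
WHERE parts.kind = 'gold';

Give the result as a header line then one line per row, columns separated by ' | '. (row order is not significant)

After JOIN users (3 rows):
parts.id | parts.amt | parts.kind | users.rank | users.id
5 | 9 | gold | 9 | 5
5 | 9 | gold | 5 | 5
6 | 7 | gold | 5 | 6
After WHERE (3 rows):
parts.id | parts.amt | parts.kind | users.rank | users.id
5 | 9 | gold | 9 | 5
5 | 9 | gold | 5 | 5
6 | 7 | gold | 5 | 6
After SELECT (3 rows):
parts.amt | users.id
9 | 5
9 | 5
7 | 6

== RESULT ==
parts.amt | users.id
9 | 5
9 | 5
7 | 6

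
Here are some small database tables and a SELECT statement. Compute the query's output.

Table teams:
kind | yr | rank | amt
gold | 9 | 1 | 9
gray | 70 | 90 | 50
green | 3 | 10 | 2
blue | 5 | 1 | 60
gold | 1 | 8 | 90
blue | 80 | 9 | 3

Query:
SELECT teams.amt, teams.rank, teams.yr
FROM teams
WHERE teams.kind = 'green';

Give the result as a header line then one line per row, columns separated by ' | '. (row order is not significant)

== RESULT ==
teams.amt | teams.rank | teams.yr
2 | 10 | 3

Derivation:
After WHERE (1 rows):
teams.kind | teams.yr | teams.rank | teams.amt
green | 3 | 10 | 2
After SELECT (1 rows):
teams.amt | teams.rank | teams.yr
2 | 10 | 3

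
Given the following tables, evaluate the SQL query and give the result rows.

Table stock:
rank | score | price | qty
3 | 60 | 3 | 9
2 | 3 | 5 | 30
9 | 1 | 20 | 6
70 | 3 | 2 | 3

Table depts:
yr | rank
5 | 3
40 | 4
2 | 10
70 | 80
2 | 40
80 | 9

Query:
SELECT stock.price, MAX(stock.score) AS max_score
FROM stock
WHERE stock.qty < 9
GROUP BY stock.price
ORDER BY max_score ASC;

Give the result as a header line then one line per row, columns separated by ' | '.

== RESULT ==
stock.price | max_score
20 | 1
2 | 3

Derivation:
After WHERE (2 rows):
stock.rank | stock.score | stock.price | stock.qty
9 | 1 | 20 | 6
70 | 3 | 2 | 3
After GROUP BY (2 rows):
stock.price | max_score
20 | 1
2 | 3
After ORDER BY (2 rows):
stock.price | max_score
20 | 1
2 | 3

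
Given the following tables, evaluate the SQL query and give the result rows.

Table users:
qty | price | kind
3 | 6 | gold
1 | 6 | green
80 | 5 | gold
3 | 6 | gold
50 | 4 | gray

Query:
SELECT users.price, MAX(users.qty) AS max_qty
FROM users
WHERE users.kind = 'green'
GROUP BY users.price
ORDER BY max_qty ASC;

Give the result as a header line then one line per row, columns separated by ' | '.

After WHERE (1 rows):
users.qty | users.price | users.kind
1 | 6 | green
After GROUP BY (1 rows):
users.price | max_qty
6 | 1
After ORDER BY (1 rows):
users.price | max_qty
6 | 1

== RESULT ==
users.price | max_qty
6 | 1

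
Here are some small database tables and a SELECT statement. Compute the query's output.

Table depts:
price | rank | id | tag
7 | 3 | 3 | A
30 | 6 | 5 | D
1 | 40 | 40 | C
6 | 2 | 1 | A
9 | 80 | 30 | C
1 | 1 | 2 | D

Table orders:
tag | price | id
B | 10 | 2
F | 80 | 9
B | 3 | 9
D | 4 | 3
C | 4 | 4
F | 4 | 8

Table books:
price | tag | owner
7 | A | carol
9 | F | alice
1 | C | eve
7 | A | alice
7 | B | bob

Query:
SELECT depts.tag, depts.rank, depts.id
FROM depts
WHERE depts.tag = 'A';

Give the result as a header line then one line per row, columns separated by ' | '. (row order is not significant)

After WHERE (2 rows):
depts.price | depts.rank | depts.id | depts.tag
7 | 3 | 3 | A
6 | 2 | 1 | A
After SELECT (2 rows):
depts.tag | depts.rank | depts.id
A | 3 | 3
A | 2 | 1

== RESULT ==
depts.tag | depts.rank | depts.id
A | 3 | 3
A | 2 | 1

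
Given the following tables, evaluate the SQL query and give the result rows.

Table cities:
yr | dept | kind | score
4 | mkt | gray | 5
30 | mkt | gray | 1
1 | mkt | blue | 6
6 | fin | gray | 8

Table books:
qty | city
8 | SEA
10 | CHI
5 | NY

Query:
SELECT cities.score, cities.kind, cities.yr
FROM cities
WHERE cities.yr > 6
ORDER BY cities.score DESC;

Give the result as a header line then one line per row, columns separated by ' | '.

== RESULT ==
cities.score | cities.kind | cities.yr
1 | gray | 30

Derivation:
After WHERE (1 rows):
cities.yr | cities.dept | cities.kind | cities.score
30 | mkt | gray | 1
After SELECT (1 rows):
cities.score | cities.kind | cities.yr
1 | gray | 30
After ORDER BY (1 rows):
cities.score | cities.kind | cities.yr
1 | gray | 30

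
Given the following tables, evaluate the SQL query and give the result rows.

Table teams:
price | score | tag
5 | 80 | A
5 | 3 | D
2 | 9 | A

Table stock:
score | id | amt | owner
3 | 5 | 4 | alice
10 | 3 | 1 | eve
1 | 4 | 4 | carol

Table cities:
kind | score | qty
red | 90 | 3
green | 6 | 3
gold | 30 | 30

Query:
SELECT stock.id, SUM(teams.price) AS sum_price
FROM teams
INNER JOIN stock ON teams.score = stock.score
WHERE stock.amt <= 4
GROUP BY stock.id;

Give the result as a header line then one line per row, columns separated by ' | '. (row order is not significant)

== RESULT ==
stock.id | sum_price
5 | 5

Derivation:
After JOIN stock (1 rows):
teams.price | teams.score | teams.tag | stock.score | stock.id | stock.amt | stock.owner
5 | 3 | D | 3 | 5 | 4 | alice
After WHERE (1 rows):
teams.price | teams.score | teams.tag | stock.score | stock.id | stock.amt | stock.owner
5 | 3 | D | 3 | 5 | 4 | alice
After GROUP BY (1 rows):
stock.id | sum_price
5 | 5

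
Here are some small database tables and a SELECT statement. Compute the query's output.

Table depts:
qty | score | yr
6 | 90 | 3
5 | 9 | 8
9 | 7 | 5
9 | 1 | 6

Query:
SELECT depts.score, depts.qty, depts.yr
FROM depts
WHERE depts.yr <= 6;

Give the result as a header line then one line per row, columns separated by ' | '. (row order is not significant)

After WHERE (3 rows):
depts.qty | depts.score | depts.yr
6 | 90 | 3
9 | 7 | 5
9 | 1 | 6
After SELECT (3 rows):
depts.score | depts.qty | depts.yr
90 | 6 | 3
7 | 9 | 5
1 | 9 | 6

== RESULT ==
depts.score | depts.qty | depts.yr
90 | 6 | 3
7 | 9 | 5
1 | 9 | 6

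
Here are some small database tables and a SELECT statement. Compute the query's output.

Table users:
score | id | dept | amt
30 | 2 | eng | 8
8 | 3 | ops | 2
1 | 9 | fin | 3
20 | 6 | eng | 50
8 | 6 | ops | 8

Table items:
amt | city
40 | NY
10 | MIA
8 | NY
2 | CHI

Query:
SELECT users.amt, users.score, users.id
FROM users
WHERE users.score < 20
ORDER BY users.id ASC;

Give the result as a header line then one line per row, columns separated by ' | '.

== RESULT ==
users.amt | users.score | users.id
2 | 8 | 3
8 | 8 | 6
3 | 1 | 9

Derivation:
After WHERE (3 rows):
users.score | users.id | users.dept | users.amt
8 | 3 | ops | 2
1 | 9 | fin | 3
8 | 6 | ops | 8
After SELECT (3 rows):
users.amt | users.score | users.id
2 | 8 | 3
3 | 1 | 9
8 | 8 | 6
After ORDER BY (3 rows):
users.amt | users.score | users.id
2 | 8 | 3
8 | 8 | 6
3 | 1 | 9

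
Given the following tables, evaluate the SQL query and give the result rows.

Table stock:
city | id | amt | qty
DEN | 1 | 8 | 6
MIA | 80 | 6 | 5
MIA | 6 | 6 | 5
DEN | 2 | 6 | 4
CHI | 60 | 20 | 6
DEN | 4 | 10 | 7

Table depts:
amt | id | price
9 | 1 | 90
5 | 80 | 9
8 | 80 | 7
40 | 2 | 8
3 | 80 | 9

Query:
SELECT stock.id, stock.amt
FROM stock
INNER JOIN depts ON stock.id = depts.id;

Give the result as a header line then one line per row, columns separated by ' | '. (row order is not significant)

After JOIN depts (5 rows):
stock.city | stock.id | stock.amt | stock.qty | depts.amt | depts.id | depts.price
DEN | 1 | 8 | 6 | 9 | 1 | 90
MIA | 80 | 6 | 5 | 5 | 80 | 9
MIA | 80 | 6 | 5 | 8 | 80 | 7
MIA | 80 | 6 | 5 | 3 | 80 | 9
DEN | 2 | 6 | 4 | 40 | 2 | 8
After SELECT (5 rows):
stock.id | stock.amt
1 | 8
80 | 6
80 | 6
80 | 6
2 | 6

== RESULT ==
stock.id | stock.amt
1 | 8
80 | 6
80 | 6
80 | 6
2 | 6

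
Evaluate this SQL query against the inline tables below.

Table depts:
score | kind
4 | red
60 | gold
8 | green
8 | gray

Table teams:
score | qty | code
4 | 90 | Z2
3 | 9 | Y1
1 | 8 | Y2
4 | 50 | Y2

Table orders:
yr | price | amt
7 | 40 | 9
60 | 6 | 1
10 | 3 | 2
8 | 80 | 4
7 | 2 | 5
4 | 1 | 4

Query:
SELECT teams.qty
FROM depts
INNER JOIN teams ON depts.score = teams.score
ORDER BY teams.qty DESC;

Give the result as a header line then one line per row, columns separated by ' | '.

== RESULT ==
teams.qty
90
50

Derivation:
After JOIN teams (2 rows):
depts.score | depts.kind | teams.score | teams.qty | teams.code
4 | red | 4 | 90 | Z2
4 | red | 4 | 50 | Y2
After SELECT (2 rows):
teams.qty
90
50
After ORDER BY (2 rows):
teams.qty
90
50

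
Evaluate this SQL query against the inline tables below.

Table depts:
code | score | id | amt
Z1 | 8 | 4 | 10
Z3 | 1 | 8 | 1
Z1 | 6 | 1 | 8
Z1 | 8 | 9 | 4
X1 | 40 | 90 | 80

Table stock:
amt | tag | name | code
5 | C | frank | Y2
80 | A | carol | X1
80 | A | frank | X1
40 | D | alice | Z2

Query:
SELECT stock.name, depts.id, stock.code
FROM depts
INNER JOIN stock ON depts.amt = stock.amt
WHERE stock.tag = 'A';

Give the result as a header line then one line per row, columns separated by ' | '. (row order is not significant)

== RESULT ==
stock.name | depts.id | stock.code
carol | 90 | X1
frank | 90 | X1

Derivation:
After JOIN stock (2 rows):
depts.code | depts.score | depts.id | depts.amt | stock.amt | stock.tag | stock.name | stock.code
X1 | 40 | 90 | 80 | 80 | A | carol | X1
X1 | 40 | 90 | 80 | 80 | A | frank | X1
After WHERE (2 rows):
depts.code | depts.score | depts.id | depts.amt | stock.amt | stock.tag | stock.name | stock.code
X1 | 40 | 90 | 80 | 80 | A | carol | X1
X1 | 40 | 90 | 80 | 80 | A | frank | X1
After SELECT (2 rows):
stock.name | depts.id | stock.code
carol | 90 | X1
frank | 90 | X1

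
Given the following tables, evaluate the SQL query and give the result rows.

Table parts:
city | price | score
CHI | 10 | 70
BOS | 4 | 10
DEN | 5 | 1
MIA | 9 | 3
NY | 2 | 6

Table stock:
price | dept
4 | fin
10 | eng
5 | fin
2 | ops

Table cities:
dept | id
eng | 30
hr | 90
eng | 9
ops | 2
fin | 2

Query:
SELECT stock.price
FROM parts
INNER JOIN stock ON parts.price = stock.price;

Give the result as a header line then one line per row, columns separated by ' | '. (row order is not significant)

After JOIN stock (4 rows):
parts.city | parts.price | parts.score | stock.price | stock.dept
CHI | 10 | 70 | 10 | eng
BOS | 4 | 10 | 4 | fin
DEN | 5 | 1 | 5 | fin
NY | 2 | 6 | 2 | ops
After SELECT (4 rows):
stock.price
10
4
5
2

== RESULT ==
stock.price
10
4
5
2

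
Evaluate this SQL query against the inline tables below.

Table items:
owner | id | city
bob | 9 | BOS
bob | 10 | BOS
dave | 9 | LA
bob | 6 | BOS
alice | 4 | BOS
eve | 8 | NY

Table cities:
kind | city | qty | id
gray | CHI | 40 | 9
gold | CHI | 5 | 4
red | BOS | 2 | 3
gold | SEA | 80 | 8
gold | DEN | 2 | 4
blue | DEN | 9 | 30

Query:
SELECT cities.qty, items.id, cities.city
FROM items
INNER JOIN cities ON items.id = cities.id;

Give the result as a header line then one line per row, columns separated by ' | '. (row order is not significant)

After JOIN cities (5 rows):
items.owner | items.id | items.city | cities.kind | cities.city | cities.qty | cities.id
bob | 9 | BOS | gray | CHI | 40 | 9
dave | 9 | LA | gray | CHI | 40 | 9
alice | 4 | BOS | gold | CHI | 5 | 4
alice | 4 | BOS | gold | DEN | 2 | 4
eve | 8 | NY | gold | SEA | 80 | 8
After SELECT (5 rows):
cities.qty | items.id | cities.city
40 | 9 | CHI
40 | 9 | CHI
5 | 4 | CHI
2 | 4 | DEN
80 | 8 | SEA

== RESULT ==
cities.qty | items.id | cities.city
40 | 9 | CHI
40 | 9 | CHI
5 | 4 | CHI
2 | 4 | DEN
80 | 8 | SEA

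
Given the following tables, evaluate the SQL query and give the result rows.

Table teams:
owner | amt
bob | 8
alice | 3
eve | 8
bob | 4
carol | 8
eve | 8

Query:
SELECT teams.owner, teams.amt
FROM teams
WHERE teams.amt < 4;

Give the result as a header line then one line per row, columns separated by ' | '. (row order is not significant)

== RESULT ==
teams.owner | teams.amt
alice | 3

Derivation:
After WHERE (1 rows):
teams.owner | teams.amt
alice | 3
After SELECT (1 rows):
teams.owner | teams.amt
alice | 3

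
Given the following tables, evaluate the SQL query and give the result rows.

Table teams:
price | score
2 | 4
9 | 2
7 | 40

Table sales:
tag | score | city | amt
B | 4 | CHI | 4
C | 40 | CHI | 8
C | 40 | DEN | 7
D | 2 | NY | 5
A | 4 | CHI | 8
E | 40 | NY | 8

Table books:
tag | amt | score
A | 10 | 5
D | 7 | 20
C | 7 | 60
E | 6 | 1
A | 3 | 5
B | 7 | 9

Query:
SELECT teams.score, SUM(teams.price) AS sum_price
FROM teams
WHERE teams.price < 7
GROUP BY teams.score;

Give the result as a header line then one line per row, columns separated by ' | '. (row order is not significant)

After WHERE (1 rows):
teams.price | teams.score
2 | 4
After GROUP BY (1 rows):
teams.score | sum_price
4 | 2

== RESULT ==
teams.score | sum_price
4 | 2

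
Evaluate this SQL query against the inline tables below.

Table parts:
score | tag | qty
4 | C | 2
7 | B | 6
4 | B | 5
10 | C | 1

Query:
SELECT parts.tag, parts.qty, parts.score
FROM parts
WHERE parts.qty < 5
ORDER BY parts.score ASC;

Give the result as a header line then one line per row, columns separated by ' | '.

== RESULT ==
parts.tag | parts.qty | parts.score
C | 2 | 4
C | 1 | 10

Derivation:
After WHERE (2 rows):
parts.score | parts.tag | parts.qty
4 | C | 2
10 | C | 1
After SELECT (2 rows):
parts.tag | parts.qty | parts.score
C | 2 | 4
C | 1 | 10
After ORDER BY (2 rows):
parts.tag | parts.qty | parts.score
C | 2 | 4
C | 1 | 10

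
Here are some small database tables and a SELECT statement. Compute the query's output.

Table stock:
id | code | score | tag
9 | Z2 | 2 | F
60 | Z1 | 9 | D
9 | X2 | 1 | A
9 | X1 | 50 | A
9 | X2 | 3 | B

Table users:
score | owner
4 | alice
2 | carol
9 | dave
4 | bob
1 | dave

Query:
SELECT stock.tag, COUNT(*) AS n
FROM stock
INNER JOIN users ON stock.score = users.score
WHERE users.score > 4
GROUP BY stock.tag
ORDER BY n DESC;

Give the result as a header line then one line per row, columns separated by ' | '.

After JOIN users (3 rows):
stock.id | stock.code | stock.score | stock.tag | users.score | users.owner
9 | Z2 | 2 | F | 2 | carol
60 | Z1 | 9 | D | 9 | dave
9 | X2 | 1 | A | 1 | dave
After WHERE (1 rows):
stock.id | stock.code | stock.score | stock.tag | users.score | users.owner
60 | Z1 | 9 | D | 9 | dave
After GROUP BY (1 rows):
stock.tag | n
D | 1
After ORDER BY (1 rows):
stock.tag | n
D | 1

== RESULT ==
stock.tag | n
D | 1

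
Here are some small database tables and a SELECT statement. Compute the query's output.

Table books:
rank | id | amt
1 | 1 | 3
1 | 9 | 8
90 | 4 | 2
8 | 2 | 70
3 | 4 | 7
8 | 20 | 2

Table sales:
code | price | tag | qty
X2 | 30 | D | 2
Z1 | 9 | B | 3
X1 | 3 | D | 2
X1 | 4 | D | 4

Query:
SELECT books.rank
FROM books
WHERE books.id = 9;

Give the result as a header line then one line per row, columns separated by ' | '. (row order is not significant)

After WHERE (1 rows):
books.rank | books.id | books.amt
1 | 9 | 8
After SELECT (1 rows):
books.rank
1

== RESULT ==
books.rank
1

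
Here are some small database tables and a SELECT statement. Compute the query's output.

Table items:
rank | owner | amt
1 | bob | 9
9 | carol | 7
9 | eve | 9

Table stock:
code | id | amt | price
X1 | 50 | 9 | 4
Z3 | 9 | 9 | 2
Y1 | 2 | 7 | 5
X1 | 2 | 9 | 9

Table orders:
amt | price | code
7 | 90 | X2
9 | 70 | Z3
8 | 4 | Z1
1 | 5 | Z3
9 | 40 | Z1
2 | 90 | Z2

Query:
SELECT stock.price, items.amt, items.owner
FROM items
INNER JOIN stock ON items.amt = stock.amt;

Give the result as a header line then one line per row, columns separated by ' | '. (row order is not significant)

== RESULT ==
stock.price | items.amt | items.owner
4 | 9 | bob
2 | 9 | bob
9 | 9 | bob
5 | 7 | carol
4 | 9 | eve
2 | 9 | eve
9 | 9 | eve

Derivation:
After JOIN stock (7 rows):
items.rank | items.owner | items.amt | stock.code | stock.id | stock.amt | stock.price
1 | bob | 9 | X1 | 50 | 9 | 4
1 | bob | 9 | Z3 | 9 | 9 | 2
1 | bob | 9 | X1 | 2 | 9 | 9
9 | carol | 7 | Y1 | 2 | 7 | 5
9 | eve | 9 | X1 | 50 | 9 | 4
9 | eve | 9 | Z3 | 9 | 9 | 2
9 | eve | 9 | X1 | 2 | 9 | 9
After SELECT (7 rows):
stock.price | items.amt | items.owner
4 | 9 | bob
2 | 9 | bob
9 | 9 | bob
5 | 7 | carol
4 | 9 | eve
2 | 9 | eve
9 | 9 | eve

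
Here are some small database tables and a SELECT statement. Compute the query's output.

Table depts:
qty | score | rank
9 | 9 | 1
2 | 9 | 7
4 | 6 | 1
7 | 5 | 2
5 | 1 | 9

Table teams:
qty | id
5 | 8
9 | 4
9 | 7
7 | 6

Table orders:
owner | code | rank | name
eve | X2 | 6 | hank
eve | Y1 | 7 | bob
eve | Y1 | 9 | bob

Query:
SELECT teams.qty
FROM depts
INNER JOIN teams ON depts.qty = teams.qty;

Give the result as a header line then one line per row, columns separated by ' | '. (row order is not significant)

== RESULT ==
teams.qty
9
9
7
5

Derivation:
After JOIN teams (4 rows):
depts.qty | depts.score | depts.rank | teams.qty | teams.id
9 | 9 | 1 | 9 | 4
9 | 9 | 1 | 9 | 7
7 | 5 | 2 | 7 | 6
5 | 1 | 9 | 5 | 8
After SELECT (4 rows):
teams.qty
9
9
7
5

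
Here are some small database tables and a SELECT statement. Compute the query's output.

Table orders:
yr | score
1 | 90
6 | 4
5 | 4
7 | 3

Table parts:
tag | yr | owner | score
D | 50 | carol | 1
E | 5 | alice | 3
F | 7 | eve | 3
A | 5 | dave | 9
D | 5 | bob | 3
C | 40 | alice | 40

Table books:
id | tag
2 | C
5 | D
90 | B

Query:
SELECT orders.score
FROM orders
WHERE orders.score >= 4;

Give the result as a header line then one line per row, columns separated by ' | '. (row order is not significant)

After WHERE (3 rows):
orders.yr | orders.score
1 | 90
6 | 4
5 | 4
After SELECT (3 rows):
orders.score
90
4
4

== RESULT ==
orders.score
90
4
4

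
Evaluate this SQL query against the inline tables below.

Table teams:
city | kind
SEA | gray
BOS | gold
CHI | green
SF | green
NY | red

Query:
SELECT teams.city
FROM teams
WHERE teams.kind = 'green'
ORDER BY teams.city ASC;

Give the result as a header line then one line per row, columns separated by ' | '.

== RESULT ==
teams.city
CHI
SF

Derivation:
After WHERE (2 rows):
teams.city | teams.kind
CHI | green
SF | green
After SELECT (2 rows):
teams.city
CHI
SF
After ORDER BY (2 rows):
teams.city
CHI
SF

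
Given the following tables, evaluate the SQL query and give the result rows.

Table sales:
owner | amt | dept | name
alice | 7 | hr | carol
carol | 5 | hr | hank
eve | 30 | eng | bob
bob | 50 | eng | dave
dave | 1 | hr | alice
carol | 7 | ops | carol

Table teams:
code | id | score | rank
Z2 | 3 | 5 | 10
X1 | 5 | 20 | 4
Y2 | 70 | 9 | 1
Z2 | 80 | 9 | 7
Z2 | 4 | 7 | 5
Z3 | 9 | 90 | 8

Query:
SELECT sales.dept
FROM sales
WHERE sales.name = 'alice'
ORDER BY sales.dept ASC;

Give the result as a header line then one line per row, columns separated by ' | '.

After WHERE (1 rows):
sales.owner | sales.amt | sales.dept | sales.name
dave | 1 | hr | alice
After SELECT (1 rows):
sales.dept
hr
After ORDER BY (1 rows):
sales.dept
hr

== RESULT ==
sales.dept
hr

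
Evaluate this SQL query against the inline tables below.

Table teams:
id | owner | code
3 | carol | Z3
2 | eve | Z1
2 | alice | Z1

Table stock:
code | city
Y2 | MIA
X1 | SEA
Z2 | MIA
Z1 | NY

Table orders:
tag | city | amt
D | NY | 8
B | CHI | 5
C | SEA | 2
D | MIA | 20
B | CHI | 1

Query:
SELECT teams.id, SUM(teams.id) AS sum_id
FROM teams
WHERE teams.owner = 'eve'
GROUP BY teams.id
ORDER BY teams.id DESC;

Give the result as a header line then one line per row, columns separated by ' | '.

== RESULT ==
teams.id | sum_id
2 | 2

Derivation:
After WHERE (1 rows):
teams.id | teams.owner | teams.code
2 | eve | Z1
After GROUP BY (1 rows):
teams.id | sum_id
2 | 2
After ORDER BY (1 rows):
teams.id | sum_id
2 | 2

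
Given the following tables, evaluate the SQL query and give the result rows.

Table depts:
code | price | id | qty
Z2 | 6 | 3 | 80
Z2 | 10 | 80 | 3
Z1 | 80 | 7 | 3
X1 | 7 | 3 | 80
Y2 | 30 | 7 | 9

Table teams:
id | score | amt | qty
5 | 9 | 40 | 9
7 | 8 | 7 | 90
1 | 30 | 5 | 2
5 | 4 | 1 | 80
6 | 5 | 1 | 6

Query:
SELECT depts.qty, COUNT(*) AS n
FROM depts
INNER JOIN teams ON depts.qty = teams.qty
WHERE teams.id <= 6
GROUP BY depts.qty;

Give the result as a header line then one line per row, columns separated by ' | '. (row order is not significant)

== RESULT ==
depts.qty | n
80 | 2
9 | 1

Derivation:
After JOIN teams (3 rows):
depts.code | depts.price | depts.id | depts.qty | teams.id | teams.score | teams.amt | teams.qty
Z2 | 6 | 3 | 80 | 5 | 4 | 1 | 80
X1 | 7 | 3 | 80 | 5 | 4 | 1 | 80
Y2 | 30 | 7 | 9 | 5 | 9 | 40 | 9
After WHERE (3 rows):
depts.code | depts.price | depts.id | depts.qty | teams.id | teams.score | teams.amt | teams.qty
Z2 | 6 | 3 | 80 | 5 | 4 | 1 | 80
X1 | 7 | 3 | 80 | 5 | 4 | 1 | 80
Y2 | 30 | 7 | 9 | 5 | 9 | 40 | 9
After GROUP BY (2 rows):
depts.qty | n
80 | 2
9 | 1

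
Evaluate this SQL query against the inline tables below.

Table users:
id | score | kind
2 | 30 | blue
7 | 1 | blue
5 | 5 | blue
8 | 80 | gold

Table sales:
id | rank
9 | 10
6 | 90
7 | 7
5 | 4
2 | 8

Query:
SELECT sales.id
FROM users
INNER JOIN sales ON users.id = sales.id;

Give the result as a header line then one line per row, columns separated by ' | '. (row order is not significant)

== RESULT ==
sales.id
2
7
5

Derivation:
After JOIN sales (3 rows):
users.id | users.score | users.kind | sales.id | sales.rank
2 | 30 | blue | 2 | 8
7 | 1 | blue | 7 | 7
5 | 5 | blue | 5 | 4
After SELECT (3 rows):
sales.id
2
7
5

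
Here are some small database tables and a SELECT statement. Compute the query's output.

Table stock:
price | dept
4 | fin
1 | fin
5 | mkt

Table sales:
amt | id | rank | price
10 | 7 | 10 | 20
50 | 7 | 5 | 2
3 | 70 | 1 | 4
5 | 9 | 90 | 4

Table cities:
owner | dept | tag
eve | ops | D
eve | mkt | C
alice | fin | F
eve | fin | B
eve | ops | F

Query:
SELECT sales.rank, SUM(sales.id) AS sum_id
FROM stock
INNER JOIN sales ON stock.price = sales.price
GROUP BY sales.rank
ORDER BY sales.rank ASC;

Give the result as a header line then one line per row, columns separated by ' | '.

After JOIN sales (2 rows):
stock.price | stock.dept | sales.amt | sales.id | sales.rank | sales.price
4 | fin | 3 | 70 | 1 | 4
4 | fin | 5 | 9 | 90 | 4
After GROUP BY (2 rows):
sales.rank | sum_id
1 | 70
90 | 9
After ORDER BY (2 rows):
sales.rank | sum_id
1 | 70
90 | 9

== RESULT ==
sales.rank | sum_id
1 | 70
90 | 9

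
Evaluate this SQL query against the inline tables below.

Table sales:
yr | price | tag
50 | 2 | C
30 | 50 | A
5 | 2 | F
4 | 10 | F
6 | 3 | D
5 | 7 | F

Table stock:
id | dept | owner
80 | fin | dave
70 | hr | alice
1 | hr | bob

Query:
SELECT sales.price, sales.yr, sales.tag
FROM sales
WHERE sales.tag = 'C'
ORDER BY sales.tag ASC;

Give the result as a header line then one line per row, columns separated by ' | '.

After WHERE (1 rows):
sales.yr | sales.price | sales.tag
50 | 2 | C
After SELECT (1 rows):
sales.price | sales.yr | sales.tag
2 | 50 | C
After ORDER BY (1 rows):
sales.price | sales.yr | sales.tag
2 | 50 | C

== RESULT ==
sales.price | sales.yr | sales.tag
2 | 50 | C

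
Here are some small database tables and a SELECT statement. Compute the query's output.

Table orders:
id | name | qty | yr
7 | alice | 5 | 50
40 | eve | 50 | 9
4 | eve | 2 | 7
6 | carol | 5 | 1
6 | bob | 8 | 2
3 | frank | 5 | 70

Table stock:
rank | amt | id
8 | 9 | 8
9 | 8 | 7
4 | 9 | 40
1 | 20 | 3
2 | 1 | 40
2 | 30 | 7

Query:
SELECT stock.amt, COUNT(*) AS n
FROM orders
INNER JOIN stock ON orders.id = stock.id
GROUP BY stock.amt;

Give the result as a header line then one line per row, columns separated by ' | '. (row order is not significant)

== RESULT ==
stock.amt | n
8 | 1
30 | 1
9 | 1
1 | 1
20 | 1

Derivation:
After JOIN stock (5 rows):
orders.id | orders.name | orders.qty | orders.yr | stock.rank | stock.amt | stock.id
7 | alice | 5 | 50 | 9 | 8 | 7
7 | alice | 5 | 50 | 2 | 30 | 7
40 | eve | 50 | 9 | 4 | 9 | 40
40 | eve | 50 | 9 | 2 | 1 | 40
3 | frank | 5 | 70 | 1 | 20 | 3
After GROUP BY (5 rows):
stock.amt | n
8 | 1
30 | 1
9 | 1
1 | 1
20 | 1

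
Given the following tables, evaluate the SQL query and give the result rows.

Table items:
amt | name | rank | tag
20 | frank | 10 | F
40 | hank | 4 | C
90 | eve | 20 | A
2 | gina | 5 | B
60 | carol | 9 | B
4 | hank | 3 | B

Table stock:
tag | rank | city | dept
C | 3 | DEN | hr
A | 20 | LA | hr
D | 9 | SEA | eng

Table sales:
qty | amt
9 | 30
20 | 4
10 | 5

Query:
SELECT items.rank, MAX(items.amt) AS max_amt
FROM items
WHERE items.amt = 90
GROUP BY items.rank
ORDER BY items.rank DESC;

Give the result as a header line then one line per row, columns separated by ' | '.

After WHERE (1 rows):
items.amt | items.name | items.rank | items.tag
90 | eve | 20 | A
After GROUP BY (1 rows):
items.rank | max_amt
20 | 90
After ORDER BY (1 rows):
items.rank | max_amt
20 | 90

== RESULT ==
items.rank | max_amt
20 | 90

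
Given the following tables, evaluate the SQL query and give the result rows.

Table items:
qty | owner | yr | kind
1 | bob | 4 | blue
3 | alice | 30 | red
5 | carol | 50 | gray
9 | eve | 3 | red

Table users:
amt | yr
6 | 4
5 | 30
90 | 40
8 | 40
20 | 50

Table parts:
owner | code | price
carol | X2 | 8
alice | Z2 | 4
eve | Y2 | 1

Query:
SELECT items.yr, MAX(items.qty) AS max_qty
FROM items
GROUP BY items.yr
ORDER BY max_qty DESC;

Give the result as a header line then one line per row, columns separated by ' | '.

After GROUP BY (4 rows):
items.yr | max_qty
4 | 1
30 | 3
50 | 5
3 | 9
After ORDER BY (4 rows):
items.yr | max_qty
3 | 9
50 | 5
30 | 3
4 | 1

== RESULT ==
items.yr | max_qty
3 | 9
50 | 5
30 | 3
4 | 1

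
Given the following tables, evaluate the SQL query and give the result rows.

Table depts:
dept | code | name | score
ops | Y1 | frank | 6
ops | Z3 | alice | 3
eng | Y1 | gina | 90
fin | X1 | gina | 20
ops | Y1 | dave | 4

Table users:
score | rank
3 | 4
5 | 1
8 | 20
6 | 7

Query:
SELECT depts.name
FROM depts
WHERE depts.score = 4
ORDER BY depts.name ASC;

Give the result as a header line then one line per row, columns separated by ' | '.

After WHERE (1 rows):
depts.dept | depts.code | depts.name | depts.score
ops | Y1 | dave | 4
After SELECT (1 rows):
depts.name
dave
After ORDER BY (1 rows):
depts.name
dave

== RESULT ==
depts.name
dave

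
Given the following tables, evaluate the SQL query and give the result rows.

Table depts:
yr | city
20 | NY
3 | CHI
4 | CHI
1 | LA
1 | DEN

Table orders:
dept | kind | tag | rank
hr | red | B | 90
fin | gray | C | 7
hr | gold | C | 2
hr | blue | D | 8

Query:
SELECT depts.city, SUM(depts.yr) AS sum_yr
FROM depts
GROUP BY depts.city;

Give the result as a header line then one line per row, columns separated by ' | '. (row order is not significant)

== RESULT ==
depts.city | sum_yr
NY | 20
CHI | 7
LA | 1
DEN | 1

Derivation:
After GROUP BY (4 rows):
depts.city | sum_yr
NY | 20
CHI | 7
LA | 1
DEN | 1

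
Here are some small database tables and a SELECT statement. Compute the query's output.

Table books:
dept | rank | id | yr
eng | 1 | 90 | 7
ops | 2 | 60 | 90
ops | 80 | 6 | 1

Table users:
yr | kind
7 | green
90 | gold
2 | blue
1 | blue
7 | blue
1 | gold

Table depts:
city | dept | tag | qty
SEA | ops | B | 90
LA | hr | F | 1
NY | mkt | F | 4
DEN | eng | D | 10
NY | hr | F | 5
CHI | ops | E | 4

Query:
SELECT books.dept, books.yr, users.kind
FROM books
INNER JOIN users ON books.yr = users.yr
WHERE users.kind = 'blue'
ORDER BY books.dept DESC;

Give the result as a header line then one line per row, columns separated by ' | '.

After JOIN users (5 rows):
books.dept | books.rank | books.id | books.yr | users.yr | users.kind
eng | 1 | 90 | 7 | 7 | green
eng | 1 | 90 | 7 | 7 | blue
ops | 2 | 60 | 90 | 90 | gold
ops | 80 | 6 | 1 | 1 | blue
ops | 80 | 6 | 1 | 1 | gold
After WHERE (2 rows):
books.dept | books.rank | books.id | books.yr | users.yr | users.kind
eng | 1 | 90 | 7 | 7 | blue
ops | 80 | 6 | 1 | 1 | blue
After SELECT (2 rows):
books.dept | books.yr | users.kind
eng | 7 | blue
ops | 1 | blue
After ORDER BY (2 rows):
books.dept | books.yr | users.kind
ops | 1 | blue
eng | 7 | blue

== RESULT ==
books.dept | books.yr | users.kind
ops | 1 | blue
eng | 7 | blue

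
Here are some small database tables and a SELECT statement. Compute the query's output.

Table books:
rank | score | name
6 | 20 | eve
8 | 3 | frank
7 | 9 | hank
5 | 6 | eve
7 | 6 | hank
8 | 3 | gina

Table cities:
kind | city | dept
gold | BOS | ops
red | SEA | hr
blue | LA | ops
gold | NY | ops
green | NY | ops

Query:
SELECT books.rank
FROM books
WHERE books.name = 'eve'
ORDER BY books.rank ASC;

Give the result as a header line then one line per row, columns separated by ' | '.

After WHERE (2 rows):
books.rank | books.score | books.name
6 | 20 | eve
5 | 6 | eve
After SELECT (2 rows):
books.rank
6
5
After ORDER BY (2 rows):
books.rank
5
6

== RESULT ==
books.rank
5
6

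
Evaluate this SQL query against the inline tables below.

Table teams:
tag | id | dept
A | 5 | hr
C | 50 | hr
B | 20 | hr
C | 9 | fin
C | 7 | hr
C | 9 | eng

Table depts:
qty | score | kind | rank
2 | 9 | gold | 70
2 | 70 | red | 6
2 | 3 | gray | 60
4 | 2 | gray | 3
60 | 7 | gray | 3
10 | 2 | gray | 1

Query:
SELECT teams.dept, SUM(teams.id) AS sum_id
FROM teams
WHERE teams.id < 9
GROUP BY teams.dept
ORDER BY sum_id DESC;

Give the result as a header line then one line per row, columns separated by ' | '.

== RESULT ==
teams.dept | sum_id
hr | 12

Derivation:
After WHERE (2 rows):
teams.tag | teams.id | teams.dept
A | 5 | hr
C | 7 | hr
After GROUP BY (1 rows):
teams.dept | sum_id
hr | 12
After ORDER BY (1 rows):
teams.dept | sum_id
hr | 12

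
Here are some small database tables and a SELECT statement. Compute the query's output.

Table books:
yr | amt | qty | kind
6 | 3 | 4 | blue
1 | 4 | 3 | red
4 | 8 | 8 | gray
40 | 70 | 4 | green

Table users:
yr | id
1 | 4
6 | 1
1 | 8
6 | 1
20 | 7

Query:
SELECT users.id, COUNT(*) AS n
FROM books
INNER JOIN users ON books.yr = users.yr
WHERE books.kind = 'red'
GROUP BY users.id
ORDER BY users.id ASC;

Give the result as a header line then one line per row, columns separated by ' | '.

== RESULT ==
users.id | n
4 | 1
8 | 1

Derivation:
After JOIN users (4 rows):
books.yr | books.amt | books.qty | books.kind | users.yr | users.id
6 | 3 | 4 | blue | 6 | 1
6 | 3 | 4 | blue | 6 | 1
1 | 4 | 3 | red | 1 | 4
1 | 4 | 3 | red | 1 | 8
After WHERE (2 rows):
books.yr | books.amt | books.qty | books.kind | users.yr | users.id
1 | 4 | 3 | red | 1 | 4
1 | 4 | 3 | red | 1 | 8
After GROUP BY (2 rows):
users.id | n
4 | 1
8 | 1
After ORDER BY (2 rows):
users.id | n
4 | 1
8 | 1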